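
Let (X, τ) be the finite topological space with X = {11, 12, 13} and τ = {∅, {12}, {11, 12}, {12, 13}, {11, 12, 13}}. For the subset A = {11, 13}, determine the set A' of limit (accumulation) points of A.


A' = ∅

For each x ∈ X, list the open sets U ∈ τ with x ∈ U, then check whether U ∩ (A ∖ {x}) ≠ ∅ for every such U.
  x = 11: open {11, 12} ∋ x has {11, 12} ∩ (A ∖ {11}) = ∅, so x is NOT a limit point.
  x = 12: open {12} ∋ x has {12} ∩ (A ∖ {12}) = ∅, so x is NOT a limit point.
  x = 13: open {12, 13} ∋ x has {12, 13} ∩ (A ∖ {13}) = ∅, so x is NOT a limit point.
Collecting: A' = ∅.


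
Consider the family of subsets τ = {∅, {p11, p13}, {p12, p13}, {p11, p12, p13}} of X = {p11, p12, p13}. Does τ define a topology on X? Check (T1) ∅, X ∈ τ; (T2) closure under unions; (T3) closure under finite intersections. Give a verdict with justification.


τ is NOT a topology on X.

Axiom (T1): ∅ ∈ τ? Yes; X ∈ τ? Yes.
Axiom (T2/T3): check pairwise unions and intersections of members of τ.
Counterexample for (T3): {p11, p13} ∩ {p12, p13} = {p13} ∉ τ. Therefore τ is NOT a topology.


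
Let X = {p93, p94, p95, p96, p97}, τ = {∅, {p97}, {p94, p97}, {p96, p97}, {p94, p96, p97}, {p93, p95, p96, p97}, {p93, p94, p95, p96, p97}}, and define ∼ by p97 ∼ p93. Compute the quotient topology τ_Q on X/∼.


X/∼ = {[p93=p97], [p94], [p95], [p96]}; |τ_Q| = 3.

Equivalence classes: [p93=p97], [p94], [p95], [p96].
Quotient map π: X → X/∼ sends p93 ↦ [p93=p97], p94 ↦ [p94], p95 ↦ [p95], p96 ↦ [p96], p97 ↦ [p93=p97].
For each subset V ⊆ X/∼, compute π^{-1}(V) ⊆ X and check whether π^{-1}(V) ∈ τ. V is open in τ_Q iff π^{-1}(V) ∈ τ.
  V = {}: π^{-1}(V) = ∅ ∈ τ ✓.
  V = {[p93=p97]}: π^{-1}(V) = {p93, p97} ∉ τ ✗.
  V = {[p94]}: π^{-1}(V) = {p94} ∉ τ ✗.
  V = {[p93=p97], [p94]}: π^{-1}(V) = {p93, p94, p97} ∉ τ ✗.
  V = {[p95]}: π^{-1}(V) = {p95} ∉ τ ✗.
  V = {[p93=p97], [p95]}: π^{-1}(V) = {p93, p95, p97} ∉ τ ✗.
  V = {[p94], [p95]}: π^{-1}(V) = {p94, p95} ∉ τ ✗.
  V = {[p93=p97], [p94], [p95]}: π^{-1}(V) = {p93, p94, p95, p97} ∉ τ ✗.
  V = {[p96]}: π^{-1}(V) = {p96} ∉ τ ✗.
  V = {[p93=p97], [p96]}: π^{-1}(V) = {p93, p96, p97} ∉ τ ✗.
  V = {[p94], [p96]}: π^{-1}(V) = {p94, p96} ∉ τ ✗.
  V = {[p93=p97], [p94], [p96]}: π^{-1}(V) = {p93, p94, p96, p97} ∉ τ ✗.
  V = {[p95], [p96]}: π^{-1}(V) = {p95, p96} ∉ τ ✗.
  V = {[p93=p97], [p95], [p96]}: π^{-1}(V) = {p93, p95, p96, p97} ∈ τ ✓.
  V = {[p94], [p95], [p96]}: π^{-1}(V) = {p94, p95, p96} ∉ τ ✗.
  V = {[p93=p97], [p94], [p95], [p96]}: π^{-1}(V) = {p93, p94, p95, p96, p97} ∈ τ ✓.
Open sets in the quotient: τ_Q = {{}, {[p93=p97], [p95], [p96]}, {[p93=p97], [p94], [p95], [p96]}} (3 elements).


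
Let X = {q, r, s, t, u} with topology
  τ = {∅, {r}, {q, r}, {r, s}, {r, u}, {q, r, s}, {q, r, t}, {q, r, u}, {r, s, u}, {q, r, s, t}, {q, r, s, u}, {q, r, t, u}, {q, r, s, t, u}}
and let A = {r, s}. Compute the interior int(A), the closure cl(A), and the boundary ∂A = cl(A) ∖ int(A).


int(A) = {r, s}, cl(A) = {q, r, s, t, u}, ∂A = {q, t, u}.

Closed sets in (X, τ) are complements of opens:
  closed(X, τ) = {∅, {s}, {t}, {u}, {q, t}, {s, t}, {s, u}, {t, u}, {q, s, t}, {q, t, u}, {s, t, u}, {q, s, t, u}, {q, r, s, t, u}}.
int(A) = ⋃ {U ∈ τ : U ⊆ A}. Opens contained in A: ∅, {r}, {r, s}.
Taking the union of these: int(A) = {r, s}.
cl(A) = ⋂ {C closed : A ⊆ C}. Closed sets containing A: {q, r, s, t, u}.
Intersecting these: cl(A) = {q, r, s, t, u}.
∂A = cl(A) ∖ int(A) = {q, r, s, t, u} ∖ {r, s} = {q, t, u}.


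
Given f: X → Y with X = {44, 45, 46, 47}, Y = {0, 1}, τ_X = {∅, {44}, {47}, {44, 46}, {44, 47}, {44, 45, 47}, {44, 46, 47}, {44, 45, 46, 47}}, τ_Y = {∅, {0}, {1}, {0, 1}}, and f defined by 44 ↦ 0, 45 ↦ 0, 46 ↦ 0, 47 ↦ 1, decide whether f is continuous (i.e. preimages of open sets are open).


f is NOT continuous.

Compute f^{-1}(U) for each U ∈ τ_Y:
  U = ∅: f^{-1}(U) = ∅ ∈ τ_X ✓.
  U = {0}: f^{-1}(U) = {44, 45, 46} ∉ τ_X ✗.
  U = {1}: f^{-1}(U) = {47} ∈ τ_X ✓.
  U = {0, 1}: f^{-1}(U) = {44, 45, 46, 47} ∈ τ_X ✓.
Found U = {0} with f^{-1}(U) = {44, 45, 46} not in τ_X. Therefore f is NOT continuous.


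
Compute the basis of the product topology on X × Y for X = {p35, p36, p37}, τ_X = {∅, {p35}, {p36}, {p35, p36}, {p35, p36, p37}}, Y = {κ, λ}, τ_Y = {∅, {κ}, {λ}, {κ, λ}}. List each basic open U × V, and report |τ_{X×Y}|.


Basis B = {∅ × ∅, {p35} × {κ}, {p35} × {λ}, {p36} × {κ}, {p36} × {λ}, {p35} × {κ, λ}, {p35, p36} × {κ}, {p35, p36} × {λ}, {p36} × {κ, λ}, {p35, p36, p37} × {κ}, {p35, p36, p37} × {λ}, {p35, p36} × {κ, λ}, {p35, p36, p37} × {κ, λ}}; |τ_{X×Y}| = 25.

Enumerate products U × V with U ∈ τ_X, V ∈ τ_Y (deduplicated):
  ∅ × ∅ = {} (∅)
  {p35} × {κ} = {(p35,κ)}
  {p35} × {λ} = {(p35,λ)}
  {p36} × {κ} = {(p36,κ)}
  {p36} × {λ} = {(p36,λ)}
  {p35} × {κ, λ} = {(p35,κ), (p35,λ)}
  {p35, p36} × {κ} = {(p35,κ), (p36,κ)}
  {p35, p36} × {λ} = {(p35,λ), (p36,λ)}
  {p36} × {κ, λ} = {(p36,κ), (p36,λ)}
  {p35, p36, p37} × {κ} = {(p35,κ), (p36,κ), (p37,κ)}
  {p35, p36, p37} × {λ} = {(p35,λ), (p36,λ), (p37,λ)}
  {p35, p36} × {κ, λ} = {(p35,κ), (p35,λ), (p36,κ), (p36,λ)}
  {p35, p36, p37} × {κ, λ} = {(p35,κ), (p35,λ), (p36,κ), (p36,λ), (p37,κ), (p37,λ)}
These 13 distinct sets form the basis B.
Close under arbitrary unions to get τ_{X×Y}; counting gives |τ_{X×Y}| = 25.


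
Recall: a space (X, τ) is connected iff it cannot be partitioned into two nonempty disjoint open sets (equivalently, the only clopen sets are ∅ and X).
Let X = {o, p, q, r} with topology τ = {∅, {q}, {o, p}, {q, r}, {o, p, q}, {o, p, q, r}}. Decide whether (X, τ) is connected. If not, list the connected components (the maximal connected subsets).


(X, τ) is disconnected; components = [{o, p}, {q, r}].

Find clopen sets (U ∈ τ with X ∖ U ∈ τ):
  U = ∅, X ∖ U = {o, p, q, r} — both open, so U is clopen.
  U = {o, p}, X ∖ U = {q, r} — both open, so U is clopen.
  U = {q, r}, X ∖ U = {o, p} — both open, so U is clopen.
  U = {o, p, q, r}, X ∖ U = ∅ — both open, so U is clopen.
Nontrivial clopen(s) exist: e.g. {q, r}. So (X, τ) is disconnected.
Compute connected components by grouping points that agree on all clopens:
  component: {o, p}
  component: {q, r}


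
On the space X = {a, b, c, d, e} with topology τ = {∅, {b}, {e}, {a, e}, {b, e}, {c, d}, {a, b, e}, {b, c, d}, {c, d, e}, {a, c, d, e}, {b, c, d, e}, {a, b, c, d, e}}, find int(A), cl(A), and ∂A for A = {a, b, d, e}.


int(A) = {a, b, e}, cl(A) = {a, b, c, d, e}, ∂A = {c, d}.

Closed sets in (X, τ) are complements of opens:
  closed(X, τ) = {∅, {a}, {b}, {a, b}, {a, e}, {c, d}, {a, b, e}, {a, c, d}, {b, c, d}, {a, b, c, d}, {a, c, d, e}, {a, b, c, d, e}}.
int(A) = ⋃ {U ∈ τ : U ⊆ A}. Opens contained in A: ∅, {b}, {e}, {a, e}, {b, e}, {a, b, e}.
Taking the union of these: int(A) = {a, b, e}.
cl(A) = ⋂ {C closed : A ⊆ C}. Closed sets containing A: {a, b, c, d, e}.
Intersecting these: cl(A) = {a, b, c, d, e}.
∂A = cl(A) ∖ int(A) = {a, b, c, d, e} ∖ {a, b, e} = {c, d}.


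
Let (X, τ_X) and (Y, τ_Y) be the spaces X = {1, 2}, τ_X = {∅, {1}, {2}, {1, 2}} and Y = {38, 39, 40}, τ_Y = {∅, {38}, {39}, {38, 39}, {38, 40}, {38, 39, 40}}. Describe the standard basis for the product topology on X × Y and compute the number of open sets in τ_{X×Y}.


Basis B = {∅ × ∅, {1} × {38}, {1} × {39}, {2} × {38}, {2} × {39}, {1} × {38, 39}, {1} × {38, 40}, {1, 2} × {38}, {1, 2} × {39}, {2} × {38, 39}, {2} × {38, 40}, {1} × {38, 39, 40}, {2} × {38, 39, 40}, {1, 2} × {38, 39}, {1, 2} × {38, 40}, {1, 2} × {38, 39, 40}}; |τ_{X×Y}| = 36.

Enumerate products U × V with U ∈ τ_X, V ∈ τ_Y (deduplicated):
  ∅ × ∅ = {} (∅)
  {1} × {38} = {(1,38)}
  {1} × {39} = {(1,39)}
  {2} × {38} = {(2,38)}
  {2} × {39} = {(2,39)}
  {1} × {38, 39} = {(1,38), (1,39)}
  {1} × {38, 40} = {(1,38), (1,40)}
  {1, 2} × {38} = {(1,38), (2,38)}
  {1, 2} × {39} = {(1,39), (2,39)}
  {2} × {38, 39} = {(2,38), (2,39)}
  {2} × {38, 40} = {(2,38), (2,40)}
  {1} × {38, 39, 40} = {(1,38), (1,39), (1,40)}
  {2} × {38, 39, 40} = {(2,38), (2,39), (2,40)}
  {1, 2} × {38, 39} = {(1,38), (1,39), (2,38), (2,39)}
  {1, 2} × {38, 40} = {(1,38), (1,40), (2,38), (2,40)}
  {1, 2} × {38, 39, 40} = {(1,38), (1,39), (1,40), (2,38), (2,39), (2,40)}
These 16 distinct sets form the basis B.
Close under arbitrary unions to get τ_{X×Y}; counting gives |τ_{X×Y}| = 36.


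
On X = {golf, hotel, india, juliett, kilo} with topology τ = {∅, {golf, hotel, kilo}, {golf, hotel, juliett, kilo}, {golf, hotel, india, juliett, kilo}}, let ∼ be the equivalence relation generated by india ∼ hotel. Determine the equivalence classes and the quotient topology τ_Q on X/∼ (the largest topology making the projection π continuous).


X/∼ = {[golf], [hotel=india], [juliett], [kilo]}; |τ_Q| = 2.

Equivalence classes: [golf], [hotel=india], [juliett], [kilo].
Quotient map π: X → X/∼ sends golf ↦ [golf], hotel ↦ [hotel=india], india ↦ [hotel=india], juliett ↦ [juliett], kilo ↦ [kilo].
For each subset V ⊆ X/∼, compute π^{-1}(V) ⊆ X and check whether π^{-1}(V) ∈ τ. V is open in τ_Q iff π^{-1}(V) ∈ τ.
  V = {}: π^{-1}(V) = ∅ ∈ τ ✓.
  V = {[golf]}: π^{-1}(V) = {golf} ∉ τ ✗.
  V = {[hotel=india]}: π^{-1}(V) = {hotel, india} ∉ τ ✗.
  V = {[golf], [hotel=india]}: π^{-1}(V) = {golf, hotel, india} ∉ τ ✗.
  V = {[juliett]}: π^{-1}(V) = {juliett} ∉ τ ✗.
  V = {[golf], [juliett]}: π^{-1}(V) = {golf, juliett} ∉ τ ✗.
  V = {[hotel=india], [juliett]}: π^{-1}(V) = {hotel, india, juliett} ∉ τ ✗.
  V = {[golf], [hotel=india], [juliett]}: π^{-1}(V) = {golf, hotel, india, juliett} ∉ τ ✗.
  V = {[kilo]}: π^{-1}(V) = {kilo} ∉ τ ✗.
  V = {[golf], [kilo]}: π^{-1}(V) = {golf, kilo} ∉ τ ✗.
  V = {[hotel=india], [kilo]}: π^{-1}(V) = {hotel, india, kilo} ∉ τ ✗.
  V = {[golf], [hotel=india], [kilo]}: π^{-1}(V) = {golf, hotel, india, kilo} ∉ τ ✗.
  V = {[juliett], [kilo]}: π^{-1}(V) = {juliett, kilo} ∉ τ ✗.
  V = {[golf], [juliett], [kilo]}: π^{-1}(V) = {golf, juliett, kilo} ∉ τ ✗.
  V = {[hotel=india], [juliett], [kilo]}: π^{-1}(V) = {hotel, india, juliett, kilo} ∉ τ ✗.
  V = {[golf], [hotel=india], [juliett], [kilo]}: π^{-1}(V) = {golf, hotel, india, juliett, kilo} ∈ τ ✓.
Open sets in the quotient: τ_Q = {{}, {[golf], [hotel=india], [juliett], [kilo]}} (2 elements).


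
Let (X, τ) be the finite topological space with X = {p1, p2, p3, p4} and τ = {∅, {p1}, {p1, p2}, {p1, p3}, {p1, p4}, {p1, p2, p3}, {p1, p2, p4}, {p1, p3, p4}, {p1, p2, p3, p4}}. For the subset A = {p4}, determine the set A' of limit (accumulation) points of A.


A' = ∅

For each x ∈ X, list the open sets U ∈ τ with x ∈ U, then check whether U ∩ (A ∖ {x}) ≠ ∅ for every such U.
  x = p1: open {p1} ∋ x has {p1} ∩ (A ∖ {p1}) = ∅, so x is NOT a limit point.
  x = p2: open {p1, p2} ∋ x has {p1, p2} ∩ (A ∖ {p2}) = ∅, so x is NOT a limit point.
  x = p3: open {p1, p3} ∋ x has {p1, p3} ∩ (A ∖ {p3}) = ∅, so x is NOT a limit point.
  x = p4: open {p1, p4} ∋ x has {p1, p4} ∩ (A ∖ {p4}) = ∅, so x is NOT a limit point.
Collecting: A' = ∅.


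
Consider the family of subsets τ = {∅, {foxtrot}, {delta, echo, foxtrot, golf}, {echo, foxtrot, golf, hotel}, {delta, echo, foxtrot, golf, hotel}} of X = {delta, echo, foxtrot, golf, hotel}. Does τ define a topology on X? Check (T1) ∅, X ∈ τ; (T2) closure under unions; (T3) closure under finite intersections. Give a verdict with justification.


τ is NOT a topology on X.

Axiom (T1): ∅ ∈ τ? Yes; X ∈ τ? Yes.
Axiom (T2/T3): check pairwise unions and intersections of members of τ.
Counterexample for (T3): {delta, echo, foxtrot, golf} ∩ {echo, foxtrot, golf, hotel} = {echo, foxtrot, golf} ∉ τ. Therefore τ is NOT a topology.


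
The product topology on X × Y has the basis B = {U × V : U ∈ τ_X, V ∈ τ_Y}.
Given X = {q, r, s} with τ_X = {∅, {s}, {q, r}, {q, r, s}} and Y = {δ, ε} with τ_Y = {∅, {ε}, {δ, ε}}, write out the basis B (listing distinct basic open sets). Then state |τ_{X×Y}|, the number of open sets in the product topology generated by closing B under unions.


Basis B = {∅ × ∅, {s} × {ε}, {q, r} × {ε}, {s} × {δ, ε}, {q, r, s} × {ε}, {q, r} × {δ, ε}, {q, r, s} × {δ, ε}}; |τ_{X×Y}| = 9.

Enumerate products U × V with U ∈ τ_X, V ∈ τ_Y (deduplicated):
  ∅ × ∅ = {} (∅)
  {s} × {ε} = {(s,ε)}
  {q, r} × {ε} = {(q,ε), (r,ε)}
  {s} × {δ, ε} = {(s,δ), (s,ε)}
  {q, r, s} × {ε} = {(q,ε), (r,ε), (s,ε)}
  {q, r} × {δ, ε} = {(q,δ), (q,ε), (r,δ), (r,ε)}
  {q, r, s} × {δ, ε} = {(q,δ), (q,ε), (r,δ), (r,ε), (s,δ), (s,ε)}
These 7 distinct sets form the basis B.
Close under arbitrary unions to get τ_{X×Y}; counting gives |τ_{X×Y}| = 9.


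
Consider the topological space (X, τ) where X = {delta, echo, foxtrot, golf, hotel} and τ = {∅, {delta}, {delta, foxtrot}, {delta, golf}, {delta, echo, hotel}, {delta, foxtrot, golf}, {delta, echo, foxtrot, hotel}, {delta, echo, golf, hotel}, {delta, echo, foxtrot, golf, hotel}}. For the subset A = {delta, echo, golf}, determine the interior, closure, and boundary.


int(A) = {delta, golf}, cl(A) = {delta, echo, foxtrot, golf, hotel}, ∂A = {echo, foxtrot, hotel}.

Closed sets in (X, τ) are complements of opens:
  closed(X, τ) = {∅, {foxtrot}, {golf}, {echo, hotel}, {foxtrot, golf}, {echo, foxtrot, hotel}, {echo, golf, hotel}, {echo, foxtrot, golf, hotel}, {delta, echo, foxtrot, golf, hotel}}.
int(A) = ⋃ {U ∈ τ : U ⊆ A}. Opens contained in A: ∅, {delta}, {delta, golf}.
Taking the union of these: int(A) = {delta, golf}.
cl(A) = ⋂ {C closed : A ⊆ C}. Closed sets containing A: {delta, echo, foxtrot, golf, hotel}.
Intersecting these: cl(A) = {delta, echo, foxtrot, golf, hotel}.
∂A = cl(A) ∖ int(A) = {delta, echo, foxtrot, golf, hotel} ∖ {delta, golf} = {echo, foxtrot, hotel}.


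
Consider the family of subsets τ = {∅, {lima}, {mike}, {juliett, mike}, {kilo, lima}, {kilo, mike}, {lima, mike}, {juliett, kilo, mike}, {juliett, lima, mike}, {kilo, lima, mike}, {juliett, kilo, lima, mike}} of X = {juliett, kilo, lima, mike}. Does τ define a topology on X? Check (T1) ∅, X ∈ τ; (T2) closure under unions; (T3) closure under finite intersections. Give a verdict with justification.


τ is NOT a topology on X.

Axiom (T1): ∅ ∈ τ? Yes; X ∈ τ? Yes.
Axiom (T2/T3): check pairwise unions and intersections of members of τ.
Counterexample for (T3): {kilo, lima} ∩ {kilo, mike} = {kilo} ∉ τ. Therefore τ is NOT a topology.


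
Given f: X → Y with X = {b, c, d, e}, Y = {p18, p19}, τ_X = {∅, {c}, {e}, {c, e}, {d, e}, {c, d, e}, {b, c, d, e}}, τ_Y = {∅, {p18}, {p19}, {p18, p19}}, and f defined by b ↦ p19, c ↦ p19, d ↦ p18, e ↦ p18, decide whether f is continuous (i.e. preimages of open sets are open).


f is NOT continuous.

Compute f^{-1}(U) for each U ∈ τ_Y:
  U = ∅: f^{-1}(U) = ∅ ∈ τ_X ✓.
  U = {p18}: f^{-1}(U) = {d, e} ∈ τ_X ✓.
  U = {p19}: f^{-1}(U) = {b, c} ∉ τ_X ✗.
  U = {p18, p19}: f^{-1}(U) = {b, c, d, e} ∈ τ_X ✓.
Found U = {p19} with f^{-1}(U) = {b, c} not in τ_X. Therefore f is NOT continuous.


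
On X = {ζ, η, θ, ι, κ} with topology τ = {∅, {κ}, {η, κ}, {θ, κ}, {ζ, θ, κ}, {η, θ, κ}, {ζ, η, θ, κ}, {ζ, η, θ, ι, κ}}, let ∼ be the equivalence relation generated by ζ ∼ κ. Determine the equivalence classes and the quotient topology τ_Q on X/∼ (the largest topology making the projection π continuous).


X/∼ = {[ζ=κ], [η], [θ], [ι]}; |τ_Q| = 4.

Equivalence classes: [ζ=κ], [η], [θ], [ι].
Quotient map π: X → X/∼ sends ζ ↦ [ζ=κ], η ↦ [η], θ ↦ [θ], ι ↦ [ι], κ ↦ [ζ=κ].
For each subset V ⊆ X/∼, compute π^{-1}(V) ⊆ X and check whether π^{-1}(V) ∈ τ. V is open in τ_Q iff π^{-1}(V) ∈ τ.
  V = {}: π^{-1}(V) = ∅ ∈ τ ✓.
  V = {[ζ=κ]}: π^{-1}(V) = {ζ, κ} ∉ τ ✗.
  V = {[η]}: π^{-1}(V) = {η} ∉ τ ✗.
  V = {[ζ=κ], [η]}: π^{-1}(V) = {ζ, η, κ} ∉ τ ✗.
  V = {[θ]}: π^{-1}(V) = {θ} ∉ τ ✗.
  V = {[ζ=κ], [θ]}: π^{-1}(V) = {ζ, θ, κ} ∈ τ ✓.
  V = {[η], [θ]}: π^{-1}(V) = {η, θ} ∉ τ ✗.
  V = {[ζ=κ], [η], [θ]}: π^{-1}(V) = {ζ, η, θ, κ} ∈ τ ✓.
  V = {[ι]}: π^{-1}(V) = {ι} ∉ τ ✗.
  V = {[ζ=κ], [ι]}: π^{-1}(V) = {ζ, ι, κ} ∉ τ ✗.
  V = {[η], [ι]}: π^{-1}(V) = {η, ι} ∉ τ ✗.
  V = {[ζ=κ], [η], [ι]}: π^{-1}(V) = {ζ, η, ι, κ} ∉ τ ✗.
  V = {[θ], [ι]}: π^{-1}(V) = {θ, ι} ∉ τ ✗.
  V = {[ζ=κ], [θ], [ι]}: π^{-1}(V) = {ζ, θ, ι, κ} ∉ τ ✗.
  V = {[η], [θ], [ι]}: π^{-1}(V) = {η, θ, ι} ∉ τ ✗.
  V = {[ζ=κ], [η], [θ], [ι]}: π^{-1}(V) = {ζ, η, θ, ι, κ} ∈ τ ✓.
Open sets in the quotient: τ_Q = {{}, {[ζ=κ], [θ]}, {[ζ=κ], [η], [θ]}, {[ζ=κ], [η], [θ], [ι]}} (4 elements).


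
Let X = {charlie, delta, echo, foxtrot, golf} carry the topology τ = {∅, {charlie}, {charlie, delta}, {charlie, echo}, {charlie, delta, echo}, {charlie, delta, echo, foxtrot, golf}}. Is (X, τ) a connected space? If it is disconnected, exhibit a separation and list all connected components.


(X, τ) is connected.

Find clopen sets (U ∈ τ with X ∖ U ∈ τ):
  U = ∅, X ∖ U = {charlie, delta, echo, foxtrot, golf} — both open, so U is clopen.
  U = {charlie, delta, echo, foxtrot, golf}, X ∖ U = ∅ — both open, so U is clopen.
Only trivial clopens (∅ and X) exist, so (X, τ) is connected.
Compute connected components by grouping points that agree on all clopens:
  component: {charlie, delta, echo, foxtrot, golf}


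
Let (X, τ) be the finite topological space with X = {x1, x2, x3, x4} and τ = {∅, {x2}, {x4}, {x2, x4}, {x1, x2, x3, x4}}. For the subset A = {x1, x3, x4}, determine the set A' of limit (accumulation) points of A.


A' = {x1, x3}

For each x ∈ X, list the open sets U ∈ τ with x ∈ U, then check whether U ∩ (A ∖ {x}) ≠ ∅ for every such U.
  x = x1: opens ∋ x are {x1, x2, x3, x4}; each meets A ∖ {x1}, so x IS a limit point.
  x = x2: open {x2} ∋ x has {x2} ∩ (A ∖ {x2}) = ∅, so x is NOT a limit point.
  x = x3: opens ∋ x are {x1, x2, x3, x4}; each meets A ∖ {x3}, so x IS a limit point.
  x = x4: open {x4} ∋ x has {x4} ∩ (A ∖ {x4}) = ∅, so x is NOT a limit point.
Collecting: A' = {x1, x3}.


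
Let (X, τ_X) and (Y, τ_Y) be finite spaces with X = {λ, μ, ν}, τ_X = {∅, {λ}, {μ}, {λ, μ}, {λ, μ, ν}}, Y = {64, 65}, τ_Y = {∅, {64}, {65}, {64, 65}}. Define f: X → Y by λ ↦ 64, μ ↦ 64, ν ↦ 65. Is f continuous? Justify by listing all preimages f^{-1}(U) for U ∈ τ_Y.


f is NOT continuous.

Compute f^{-1}(U) for each U ∈ τ_Y:
  U = ∅: f^{-1}(U) = ∅ ∈ τ_X ✓.
  U = {64}: f^{-1}(U) = {λ, μ} ∈ τ_X ✓.
  U = {65}: f^{-1}(U) = {ν} ∉ τ_X ✗.
  U = {64, 65}: f^{-1}(U) = {λ, μ, ν} ∈ τ_X ✓.
Found U = {65} with f^{-1}(U) = {ν} not in τ_X. Therefore f is NOT continuous.


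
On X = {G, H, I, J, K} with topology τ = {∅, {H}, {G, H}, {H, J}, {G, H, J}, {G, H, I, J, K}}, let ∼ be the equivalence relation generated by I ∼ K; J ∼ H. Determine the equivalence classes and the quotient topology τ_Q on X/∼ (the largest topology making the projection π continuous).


X/∼ = {[G], [H=J], [I=K]}; |τ_Q| = 4.

Equivalence classes: [G], [H=J], [I=K].
Quotient map π: X → X/∼ sends G ↦ [G], H ↦ [H=J], I ↦ [I=K], J ↦ [H=J], K ↦ [I=K].
For each subset V ⊆ X/∼, compute π^{-1}(V) ⊆ X and check whether π^{-1}(V) ∈ τ. V is open in τ_Q iff π^{-1}(V) ∈ τ.
  V = {}: π^{-1}(V) = ∅ ∈ τ ✓.
  V = {[G]}: π^{-1}(V) = {G} ∉ τ ✗.
  V = {[H=J]}: π^{-1}(V) = {H, J} ∈ τ ✓.
  V = {[G], [H=J]}: π^{-1}(V) = {G, H, J} ∈ τ ✓.
  V = {[I=K]}: π^{-1}(V) = {I, K} ∉ τ ✗.
  V = {[G], [I=K]}: π^{-1}(V) = {G, I, K} ∉ τ ✗.
  V = {[H=J], [I=K]}: π^{-1}(V) = {H, I, J, K} ∉ τ ✗.
  V = {[G], [H=J], [I=K]}: π^{-1}(V) = {G, H, I, J, K} ∈ τ ✓.
Open sets in the quotient: τ_Q = {{}, {[H=J]}, {[G], [H=J]}, {[G], [H=J], [I=K]}} (4 elements).


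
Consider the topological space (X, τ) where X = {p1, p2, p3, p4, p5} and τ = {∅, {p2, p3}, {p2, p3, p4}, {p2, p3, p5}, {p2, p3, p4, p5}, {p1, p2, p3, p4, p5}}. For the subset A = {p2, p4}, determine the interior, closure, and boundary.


int(A) = ∅, cl(A) = {p1, p2, p3, p4, p5}, ∂A = {p1, p2, p3, p4, p5}.

Closed sets in (X, τ) are complements of opens:
  closed(X, τ) = {∅, {p1}, {p1, p4}, {p1, p5}, {p1, p4, p5}, {p1, p2, p3, p4, p5}}.
int(A) = ⋃ {U ∈ τ : U ⊆ A}. Opens contained in A: ∅.
Taking the union of these: int(A) = ∅.
cl(A) = ⋂ {C closed : A ⊆ C}. Closed sets containing A: {p1, p2, p3, p4, p5}.
Intersecting these: cl(A) = {p1, p2, p3, p4, p5}.
∂A = cl(A) ∖ int(A) = {p1, p2, p3, p4, p5} ∖ ∅ = {p1, p2, p3, p4, p5}.


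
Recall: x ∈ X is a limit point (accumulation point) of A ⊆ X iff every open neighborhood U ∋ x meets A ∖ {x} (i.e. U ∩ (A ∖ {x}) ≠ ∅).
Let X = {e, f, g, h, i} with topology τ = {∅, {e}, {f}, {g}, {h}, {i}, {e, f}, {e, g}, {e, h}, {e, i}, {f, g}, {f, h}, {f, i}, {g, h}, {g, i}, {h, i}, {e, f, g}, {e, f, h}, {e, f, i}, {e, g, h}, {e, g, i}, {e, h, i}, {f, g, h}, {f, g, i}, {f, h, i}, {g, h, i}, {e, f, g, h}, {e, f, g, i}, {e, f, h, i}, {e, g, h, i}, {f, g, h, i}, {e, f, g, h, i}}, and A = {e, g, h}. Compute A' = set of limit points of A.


A' = ∅

For each x ∈ X, list the open sets U ∈ τ with x ∈ U, then check whether U ∩ (A ∖ {x}) ≠ ∅ for every such U.
  x = e: open {e} ∋ x has {e} ∩ (A ∖ {e}) = ∅, so x is NOT a limit point.
  x = f: open {f} ∋ x has {f} ∩ (A ∖ {f}) = ∅, so x is NOT a limit point.
  x = g: open {g} ∋ x has {g} ∩ (A ∖ {g}) = ∅, so x is NOT a limit point.
  x = h: open {h} ∋ x has {h} ∩ (A ∖ {h}) = ∅, so x is NOT a limit point.
  x = i: open {i} ∋ x has {i} ∩ (A ∖ {i}) = ∅, so x is NOT a limit point.
Collecting: A' = ∅.


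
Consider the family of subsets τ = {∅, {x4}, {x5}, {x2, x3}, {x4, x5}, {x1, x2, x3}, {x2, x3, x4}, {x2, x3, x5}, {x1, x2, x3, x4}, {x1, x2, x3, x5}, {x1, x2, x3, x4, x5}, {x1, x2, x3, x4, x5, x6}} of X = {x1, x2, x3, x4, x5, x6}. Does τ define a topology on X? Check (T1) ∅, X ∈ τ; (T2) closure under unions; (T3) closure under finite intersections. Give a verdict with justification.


τ is NOT a topology on X.

Axiom (T1): ∅ ∈ τ? Yes; X ∈ τ? Yes.
Axiom (T2/T3): check pairwise unions and intersections of members of τ.
Counterexample for (T2): {x4} ∪ {x2, x3, x5} = {x2, x3, x4, x5} ∉ τ. Therefore τ is NOT a topology.


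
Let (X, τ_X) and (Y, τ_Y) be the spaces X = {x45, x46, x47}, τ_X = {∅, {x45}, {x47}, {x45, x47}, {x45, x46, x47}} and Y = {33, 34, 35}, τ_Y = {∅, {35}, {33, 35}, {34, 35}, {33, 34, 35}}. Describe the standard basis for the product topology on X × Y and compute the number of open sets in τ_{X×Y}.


Basis B = {∅ × ∅, {x45} × {35}, {x47} × {35}, {x45} × {33, 35}, {x45} × {34, 35}, {x45, x47} × {35}, {x47} × {33, 35}, {x47} × {34, 35}, {x45} × {33, 34, 35}, {x45, x46, x47} × {35}, {x47} × {33, 34, 35}, {x45, x47} × {33, 35}, {x45, x47} × {34, 35}, {x45, x47} × {33, 34, 35}, {x45, x46, x47} × {33, 35}, {x45, x46, x47} × {34, 35}, {x45, x46, x47} × {33, 34, 35}}; |τ_{X×Y}| = 50.

Enumerate products U × V with U ∈ τ_X, V ∈ τ_Y (deduplicated):
  ∅ × ∅ = {} (∅)
  {x45} × {35} = {(x45,35)}
  {x47} × {35} = {(x47,35)}
  {x45} × {33, 35} = {(x45,33), (x45,35)}
  {x45} × {34, 35} = {(x45,34), (x45,35)}
  {x45, x47} × {35} = {(x45,35), (x47,35)}
  {x47} × {33, 35} = {(x47,33), (x47,35)}
  {x47} × {34, 35} = {(x47,34), (x47,35)}
  {x45} × {33, 34, 35} = {(x45,33), (x45,34), (x45,35)}
  {x45, x46, x47} × {35} = {(x45,35), (x46,35), (x47,35)}
  {x47} × {33, 34, 35} = {(x47,33), (x47,34), (x47,35)}
  {x45, x47} × {33, 35} = {(x45,33), (x45,35), (x47,33), (x47,35)}
  {x45, x47} × {34, 35} = {(x45,34), (x45,35), (x47,34), (x47,35)}
  {x45, x47} × {33, 34, 35} = {(x45,33), (x45,34), (x45,35), (x47,33), (x47,34), (x47,35)}
  {x45, x46, x47} × {33, 35} = {(x45,33), (x45,35), (x46,33), (x46,35), (x47,33), (x47,35)}
  {x45, x46, x47} × {34, 35} = {(x45,34), (x45,35), (x46,34), (x46,35), (x47,34), (x47,35)}
  {x45, x46, x47} × {33, 34, 35} = {(x45,33), (x45,34), (x45,35), (x46,33), (x46,34), (x46,35), (x47,33), (x47,34), (x47,35)}
These 17 distinct sets form the basis B.
Close under arbitrary unions to get τ_{X×Y}; counting gives |τ_{X×Y}| = 50.


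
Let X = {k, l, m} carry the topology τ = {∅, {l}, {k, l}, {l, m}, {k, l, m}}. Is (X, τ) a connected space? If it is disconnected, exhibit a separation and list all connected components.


(X, τ) is connected.

Find clopen sets (U ∈ τ with X ∖ U ∈ τ):
  U = ∅, X ∖ U = {k, l, m} — both open, so U is clopen.
  U = {k, l, m}, X ∖ U = ∅ — both open, so U is clopen.
Only trivial clopens (∅ and X) exist, so (X, τ) is connected.
Compute connected components by grouping points that agree on all clopens:
  component: {k, l, m}


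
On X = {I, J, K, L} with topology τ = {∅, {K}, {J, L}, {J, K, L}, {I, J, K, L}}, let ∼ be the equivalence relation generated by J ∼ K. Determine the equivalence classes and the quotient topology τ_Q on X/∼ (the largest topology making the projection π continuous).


X/∼ = {[I], [J=K], [L]}; |τ_Q| = 3.

Equivalence classes: [I], [J=K], [L].
Quotient map π: X → X/∼ sends I ↦ [I], J ↦ [J=K], K ↦ [J=K], L ↦ [L].
For each subset V ⊆ X/∼, compute π^{-1}(V) ⊆ X and check whether π^{-1}(V) ∈ τ. V is open in τ_Q iff π^{-1}(V) ∈ τ.
  V = {}: π^{-1}(V) = ∅ ∈ τ ✓.
  V = {[I]}: π^{-1}(V) = {I} ∉ τ ✗.
  V = {[J=K]}: π^{-1}(V) = {J, K} ∉ τ ✗.
  V = {[I], [J=K]}: π^{-1}(V) = {I, J, K} ∉ τ ✗.
  V = {[L]}: π^{-1}(V) = {L} ∉ τ ✗.
  V = {[I], [L]}: π^{-1}(V) = {I, L} ∉ τ ✗.
  V = {[J=K], [L]}: π^{-1}(V) = {J, K, L} ∈ τ ✓.
  V = {[I], [J=K], [L]}: π^{-1}(V) = {I, J, K, L} ∈ τ ✓.
Open sets in the quotient: τ_Q = {{}, {[J=K], [L]}, {[I], [J=K], [L]}} (3 elements).


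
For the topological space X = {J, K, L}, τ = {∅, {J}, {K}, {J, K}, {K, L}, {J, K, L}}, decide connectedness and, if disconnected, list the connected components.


(X, τ) is disconnected; components = [{J}, {K, L}].

Find clopen sets (U ∈ τ with X ∖ U ∈ τ):
  U = ∅, X ∖ U = {J, K, L} — both open, so U is clopen.
  U = {J}, X ∖ U = {K, L} — both open, so U is clopen.
  U = {K, L}, X ∖ U = {J} — both open, so U is clopen.
  U = {J, K, L}, X ∖ U = ∅ — both open, so U is clopen.
Nontrivial clopen(s) exist: e.g. {K, L}. So (X, τ) is disconnected.
Compute connected components by grouping points that agree on all clopens:
  component: {J}
  component: {K, L}


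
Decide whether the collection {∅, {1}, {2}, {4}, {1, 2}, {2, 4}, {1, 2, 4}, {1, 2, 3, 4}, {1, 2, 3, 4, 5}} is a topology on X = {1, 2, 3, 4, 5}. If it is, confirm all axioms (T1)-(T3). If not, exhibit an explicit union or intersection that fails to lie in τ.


τ is NOT a topology on X.

Axiom (T1): ∅ ∈ τ? Yes; X ∈ τ? Yes.
Axiom (T2/T3): check pairwise unions and intersections of members of τ.
Counterexample for (T2): {1} ∪ {4} = {1, 4} ∉ τ. Therefore τ is NOT a topology.


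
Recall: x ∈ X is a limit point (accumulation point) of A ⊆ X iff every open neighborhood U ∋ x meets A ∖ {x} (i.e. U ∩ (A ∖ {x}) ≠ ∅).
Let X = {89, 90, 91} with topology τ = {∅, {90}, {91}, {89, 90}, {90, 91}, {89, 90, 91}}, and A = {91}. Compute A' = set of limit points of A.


A' = ∅

For each x ∈ X, list the open sets U ∈ τ with x ∈ U, then check whether U ∩ (A ∖ {x}) ≠ ∅ for every such U.
  x = 89: open {89, 90} ∋ x has {89, 90} ∩ (A ∖ {89}) = ∅, so x is NOT a limit point.
  x = 90: open {90} ∋ x has {90} ∩ (A ∖ {90}) = ∅, so x is NOT a limit point.
  x = 91: open {91} ∋ x has {91} ∩ (A ∖ {91}) = ∅, so x is NOT a limit point.
Collecting: A' = ∅.


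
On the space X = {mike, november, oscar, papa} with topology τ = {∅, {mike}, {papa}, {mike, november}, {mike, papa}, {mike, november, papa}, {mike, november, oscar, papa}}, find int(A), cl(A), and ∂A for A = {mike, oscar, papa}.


int(A) = {mike, papa}, cl(A) = {mike, november, oscar, papa}, ∂A = {november, oscar}.

Closed sets in (X, τ) are complements of opens:
  closed(X, τ) = {∅, {oscar}, {november, oscar}, {oscar, papa}, {mike, november, oscar}, {november, oscar, papa}, {mike, november, oscar, papa}}.
int(A) = ⋃ {U ∈ τ : U ⊆ A}. Opens contained in A: ∅, {mike}, {papa}, {mike, papa}.
Taking the union of these: int(A) = {mike, papa}.
cl(A) = ⋂ {C closed : A ⊆ C}. Closed sets containing A: {mike, november, oscar, papa}.
Intersecting these: cl(A) = {mike, november, oscar, papa}.
∂A = cl(A) ∖ int(A) = {mike, november, oscar, papa} ∖ {mike, papa} = {november, oscar}.


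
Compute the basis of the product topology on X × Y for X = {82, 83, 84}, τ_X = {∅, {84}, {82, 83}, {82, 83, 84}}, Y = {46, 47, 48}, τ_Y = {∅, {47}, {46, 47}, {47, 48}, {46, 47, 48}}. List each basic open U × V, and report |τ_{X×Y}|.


Basis B = {∅ × ∅, {84} × {47}, {82, 83} × {47}, {84} × {46, 47}, {84} × {47, 48}, {82, 83, 84} × {47}, {84} × {46, 47, 48}, {82, 83} × {46, 47}, {82, 83} × {47, 48}, {82, 83} × {46, 47, 48}, {82, 83, 84} × {46, 47}, {82, 83, 84} × {47, 48}, {82, 83, 84} × {46, 47, 48}}; |τ_{X×Y}| = 25.

Enumerate products U × V with U ∈ τ_X, V ∈ τ_Y (deduplicated):
  ∅ × ∅ = {} (∅)
  {84} × {47} = {(84,47)}
  {82, 83} × {47} = {(82,47), (83,47)}
  {84} × {46, 47} = {(84,46), (84,47)}
  {84} × {47, 48} = {(84,47), (84,48)}
  {82, 83, 84} × {47} = {(82,47), (83,47), (84,47)}
  {84} × {46, 47, 48} = {(84,46), (84,47), (84,48)}
  {82, 83} × {46, 47} = {(82,46), (82,47), (83,46), (83,47)}
  {82, 83} × {47, 48} = {(82,47), (82,48), (83,47), (83,48)}
  {82, 83} × {46, 47, 48} = {(82,46), (82,47), (82,48), (83,46), (83,47), (83,48)}
  {82, 83, 84} × {46, 47} = {(82,46), (82,47), (83,46), (83,47), (84,46), (84,47)}
  {82, 83, 84} × {47, 48} = {(82,47), (82,48), (83,47), (83,48), (84,47), (84,48)}
  {82, 83, 84} × {46, 47, 48} = {(82,46), (82,47), (82,48), (83,46), (83,47), (83,48), (84,46), (84,47), (84,48)}
These 13 distinct sets form the basis B.
Close under arbitrary unions to get τ_{X×Y}; counting gives |τ_{X×Y}| = 25.


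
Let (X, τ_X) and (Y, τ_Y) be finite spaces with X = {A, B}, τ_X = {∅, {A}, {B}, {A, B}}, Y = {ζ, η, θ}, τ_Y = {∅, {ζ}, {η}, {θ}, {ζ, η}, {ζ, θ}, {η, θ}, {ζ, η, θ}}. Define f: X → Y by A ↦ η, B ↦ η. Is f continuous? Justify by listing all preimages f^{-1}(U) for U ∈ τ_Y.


f IS continuous.

Compute f^{-1}(U) for each U ∈ τ_Y:
  U = ∅: f^{-1}(U) = ∅ ∈ τ_X ✓.
  U = {ζ}: f^{-1}(U) = ∅ ∈ τ_X ✓.
  U = {η}: f^{-1}(U) = {A, B} ∈ τ_X ✓.
  U = {θ}: f^{-1}(U) = ∅ ∈ τ_X ✓.
  U = {ζ, η}: f^{-1}(U) = {A, B} ∈ τ_X ✓.
  U = {ζ, θ}: f^{-1}(U) = ∅ ∈ τ_X ✓.
  U = {η, θ}: f^{-1}(U) = {A, B} ∈ τ_X ✓.
  U = {ζ, η, θ}: f^{-1}(U) = {A, B} ∈ τ_X ✓.
Every preimage lies in τ_X, so f IS continuous.


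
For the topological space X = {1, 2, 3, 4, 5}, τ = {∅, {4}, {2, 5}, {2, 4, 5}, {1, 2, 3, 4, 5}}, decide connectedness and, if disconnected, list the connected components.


(X, τ) is connected.

Find clopen sets (U ∈ τ with X ∖ U ∈ τ):
  U = ∅, X ∖ U = {1, 2, 3, 4, 5} — both open, so U is clopen.
  U = {1, 2, 3, 4, 5}, X ∖ U = ∅ — both open, so U is clopen.
Only trivial clopens (∅ and X) exist, so (X, τ) is connected.
Compute connected components by grouping points that agree on all clopens:
  component: {1, 2, 3, 4, 5}


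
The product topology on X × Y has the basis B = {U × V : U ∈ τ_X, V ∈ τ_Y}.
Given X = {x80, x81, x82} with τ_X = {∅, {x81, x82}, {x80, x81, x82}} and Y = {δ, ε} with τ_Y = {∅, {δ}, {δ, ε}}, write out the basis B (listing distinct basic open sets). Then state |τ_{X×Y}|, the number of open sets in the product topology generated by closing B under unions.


Basis B = {∅ × ∅, {x81, x82} × {δ}, {x80, x81, x82} × {δ}, {x81, x82} × {δ, ε}, {x80, x81, x82} × {δ, ε}}; |τ_{X×Y}| = 6.

Enumerate products U × V with U ∈ τ_X, V ∈ τ_Y (deduplicated):
  ∅ × ∅ = {} (∅)
  {x81, x82} × {δ} = {(x81,δ), (x82,δ)}
  {x80, x81, x82} × {δ} = {(x80,δ), (x81,δ), (x82,δ)}
  {x81, x82} × {δ, ε} = {(x81,δ), (x81,ε), (x82,δ), (x82,ε)}
  {x80, x81, x82} × {δ, ε} = {(x80,δ), (x80,ε), (x81,δ), (x81,ε), (x82,δ), (x82,ε)}
These 5 distinct sets form the basis B.
Close under arbitrary unions to get τ_{X×Y}; counting gives |τ_{X×Y}| = 6.


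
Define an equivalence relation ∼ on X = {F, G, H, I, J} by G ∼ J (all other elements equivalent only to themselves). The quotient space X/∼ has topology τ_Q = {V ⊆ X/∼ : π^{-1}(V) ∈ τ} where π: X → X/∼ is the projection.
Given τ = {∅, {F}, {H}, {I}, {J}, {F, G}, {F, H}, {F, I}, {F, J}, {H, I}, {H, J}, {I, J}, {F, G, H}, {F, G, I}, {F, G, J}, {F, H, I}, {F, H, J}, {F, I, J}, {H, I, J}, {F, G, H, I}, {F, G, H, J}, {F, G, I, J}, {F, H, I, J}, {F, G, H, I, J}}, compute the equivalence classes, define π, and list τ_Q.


X/∼ = {[F], [G=J], [H], [I]}; |τ_Q| = 12.

Equivalence classes: [F], [G=J], [H], [I].
Quotient map π: X → X/∼ sends F ↦ [F], G ↦ [G=J], H ↦ [H], I ↦ [I], J ↦ [G=J].
For each subset V ⊆ X/∼, compute π^{-1}(V) ⊆ X and check whether π^{-1}(V) ∈ τ. V is open in τ_Q iff π^{-1}(V) ∈ τ.
  V = {}: π^{-1}(V) = ∅ ∈ τ ✓.
  V = {[F]}: π^{-1}(V) = {F} ∈ τ ✓.
  V = {[G=J]}: π^{-1}(V) = {G, J} ∉ τ ✗.
  V = {[F], [G=J]}: π^{-1}(V) = {F, G, J} ∈ τ ✓.
  V = {[H]}: π^{-1}(V) = {H} ∈ τ ✓.
  V = {[F], [H]}: π^{-1}(V) = {F, H} ∈ τ ✓.
  V = {[G=J], [H]}: π^{-1}(V) = {G, H, J} ∉ τ ✗.
  V = {[F], [G=J], [H]}: π^{-1}(V) = {F, G, H, J} ∈ τ ✓.
  V = {[I]}: π^{-1}(V) = {I} ∈ τ ✓.
  V = {[F], [I]}: π^{-1}(V) = {F, I} ∈ τ ✓.
  V = {[G=J], [I]}: π^{-1}(V) = {G, I, J} ∉ τ ✗.
  V = {[F], [G=J], [I]}: π^{-1}(V) = {F, G, I, J} ∈ τ ✓.
  V = {[H], [I]}: π^{-1}(V) = {H, I} ∈ τ ✓.
  V = {[F], [H], [I]}: π^{-1}(V) = {F, H, I} ∈ τ ✓.
  V = {[G=J], [H], [I]}: π^{-1}(V) = {G, H, I, J} ∉ τ ✗.
  V = {[F], [G=J], [H], [I]}: π^{-1}(V) = {F, G, H, I, J} ∈ τ ✓.
Open sets in the quotient: τ_Q = {{}, {[F]}, {[F], [G=J]}, {[H]}, {[F], [H]}, {[F], [G=J], [H]}, {[I]}, {[F], [I]}, {[F], [G=J], [I]}, {[H], [I]}, {[F], [H], [I]}, {[F], [G=J], [H], [I]}} (12 elements).


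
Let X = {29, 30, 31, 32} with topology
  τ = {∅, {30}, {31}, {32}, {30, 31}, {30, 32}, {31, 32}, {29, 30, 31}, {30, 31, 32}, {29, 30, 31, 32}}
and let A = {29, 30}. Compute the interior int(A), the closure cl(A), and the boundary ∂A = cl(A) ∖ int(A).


int(A) = {30}, cl(A) = {29, 30}, ∂A = {29}.

Closed sets in (X, τ) are complements of opens:
  closed(X, τ) = {∅, {29}, {32}, {29, 30}, {29, 31}, {29, 32}, {29, 30, 31}, {29, 30, 32}, {29, 31, 32}, {29, 30, 31, 32}}.
int(A) = ⋃ {U ∈ τ : U ⊆ A}. Opens contained in A: ∅, {30}.
Taking the union of these: int(A) = {30}.
cl(A) = ⋂ {C closed : A ⊆ C}. Closed sets containing A: {29, 30}, {29, 30, 31}, {29, 30, 32}, {29, 30, 31, 32}.
Intersecting these: cl(A) = {29, 30}.
∂A = cl(A) ∖ int(A) = {29, 30} ∖ {30} = {29}.


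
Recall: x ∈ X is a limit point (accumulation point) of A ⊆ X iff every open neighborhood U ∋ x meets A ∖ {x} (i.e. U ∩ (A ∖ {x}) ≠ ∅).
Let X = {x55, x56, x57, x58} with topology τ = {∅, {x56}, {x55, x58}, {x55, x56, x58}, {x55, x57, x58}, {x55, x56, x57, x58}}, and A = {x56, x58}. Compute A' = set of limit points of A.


A' = {x55, x57}

For each x ∈ X, list the open sets U ∈ τ with x ∈ U, then check whether U ∩ (A ∖ {x}) ≠ ∅ for every such U.
  x = x55: opens ∋ x are {x55, x58}, {x55, x56, x58}, {x55, x57, x58}, {x55, x56, x57, x58}; each meets A ∖ {x55}, so x IS a limit point.
  x = x56: open {x56} ∋ x has {x56} ∩ (A ∖ {x56}) = ∅, so x is NOT a limit point.
  x = x57: opens ∋ x are {x55, x57, x58}, {x55, x56, x57, x58}; each meets A ∖ {x57}, so x IS a limit point.
  x = x58: open {x55, x58} ∋ x has {x55, x58} ∩ (A ∖ {x58}) = ∅, so x is NOT a limit point.
Collecting: A' = {x55, x57}.


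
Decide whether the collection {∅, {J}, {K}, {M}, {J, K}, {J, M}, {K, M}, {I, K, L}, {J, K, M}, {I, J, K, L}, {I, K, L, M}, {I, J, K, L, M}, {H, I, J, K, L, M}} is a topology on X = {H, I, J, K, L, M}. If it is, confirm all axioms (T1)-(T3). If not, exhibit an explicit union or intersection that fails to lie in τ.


τ IS a topology on X.

Axiom (T1): ∅ ∈ τ? Yes; X ∈ τ? Yes.
Axiom (T2/T3): check pairwise unions and intersections of members of τ.
All pairwise intersections and unions checked — each lies in τ. Therefore τ satisfies (T1), (T2), (T3): it IS a topology on X.


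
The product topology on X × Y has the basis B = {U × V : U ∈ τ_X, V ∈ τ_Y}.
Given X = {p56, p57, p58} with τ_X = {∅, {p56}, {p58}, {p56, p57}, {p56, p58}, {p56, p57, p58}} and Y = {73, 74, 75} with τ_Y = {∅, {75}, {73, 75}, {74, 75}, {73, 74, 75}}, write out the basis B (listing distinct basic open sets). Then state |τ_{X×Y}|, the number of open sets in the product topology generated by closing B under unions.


Basis B = {∅ × ∅, {p56} × {75}, {p58} × {75}, {p56} × {73, 75}, {p56} × {74, 75}, {p56, p57} × {75}, {p56, p58} × {75}, {p58} × {73, 75}, {p58} × {74, 75}, {p56} × {73, 74, 75}, {p56, p57, p58} × {75}, {p58} × {73, 74, 75}, {p56, p57} × {73, 75}, {p56, p58} × {73, 75}, {p56, p57} × {74, 75}, {p56, p58} × {74, 75}, {p56, p57} × {73, 74, 75}, {p56, p58} × {73, 74, 75}, {p56, p57, p58} × {73, 75}, {p56, p57, p58} × {74, 75}, {p56, p57, p58} × {73, 74, 75}}; |τ_{X×Y}| = 70.

Enumerate products U × V with U ∈ τ_X, V ∈ τ_Y (deduplicated):
  ∅ × ∅ = {} (∅)
  {p56} × {75} = {(p56,75)}
  {p58} × {75} = {(p58,75)}
  {p56} × {73, 75} = {(p56,73), (p56,75)}
  {p56} × {74, 75} = {(p56,74), (p56,75)}
  {p56, p57} × {75} = {(p56,75), (p57,75)}
  {p56, p58} × {75} = {(p56,75), (p58,75)}
  {p58} × {73, 75} = {(p58,73), (p58,75)}
  {p58} × {74, 75} = {(p58,74), (p58,75)}
  {p56} × {73, 74, 75} = {(p56,73), (p56,74), (p56,75)}
  {p56, p57, p58} × {75} = {(p56,75), (p57,75), (p58,75)}
  {p58} × {73, 74, 75} = {(p58,73), (p58,74), (p58,75)}
  {p56, p57} × {73, 75} = {(p56,73), (p56,75), (p57,73), (p57,75)}
  {p56, p58} × {73, 75} = {(p56,73), (p56,75), (p58,73), (p58,75)}
  {p56, p57} × {74, 75} = {(p56,74), (p56,75), (p57,74), (p57,75)}
  {p56, p58} × {74, 75} = {(p56,74), (p56,75), (p58,74), (p58,75)}
  {p56, p57} × {73, 74, 75} = {(p56,73), (p56,74), (p56,75), (p57,73), (p57,74), (p57,75)}
  {p56, p58} × {73, 74, 75} = {(p56,73), (p56,74), (p56,75), (p58,73), (p58,74), (p58,75)}
  {p56, p57, p58} × {73, 75} = {(p56,73), (p56,75), (p57,73), (p57,75), (p58,73), (p58,75)}
  {p56, p57, p58} × {74, 75} = {(p56,74), (p56,75), (p57,74), (p57,75), (p58,74), (p58,75)}
  {p56, p57, p58} × {73, 74, 75} = {(p56,73), (p56,74), (p56,75), (p57,73), (p57,74), (p57,75), (p58,73), (p58,74), (p58,75)}
These 21 distinct sets form the basis B.
Close under arbitrary unions to get τ_{X×Y}; counting gives |τ_{X×Y}| = 70.


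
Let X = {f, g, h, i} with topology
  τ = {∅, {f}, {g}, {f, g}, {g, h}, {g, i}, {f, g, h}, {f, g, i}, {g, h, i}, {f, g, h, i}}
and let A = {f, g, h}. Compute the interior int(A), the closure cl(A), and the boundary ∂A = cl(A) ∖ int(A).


int(A) = {f, g, h}, cl(A) = {f, g, h, i}, ∂A = {i}.

Closed sets in (X, τ) are complements of opens:
  closed(X, τ) = {∅, {f}, {h}, {i}, {f, h}, {f, i}, {h, i}, {f, h, i}, {g, h, i}, {f, g, h, i}}.
int(A) = ⋃ {U ∈ τ : U ⊆ A}. Opens contained in A: ∅, {f}, {g}, {f, g}, {g, h}, {f, g, h}.
Taking the union of these: int(A) = {f, g, h}.
cl(A) = ⋂ {C closed : A ⊆ C}. Closed sets containing A: {f, g, h, i}.
Intersecting these: cl(A) = {f, g, h, i}.
∂A = cl(A) ∖ int(A) = {f, g, h, i} ∖ {f, g, h} = {i}.
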